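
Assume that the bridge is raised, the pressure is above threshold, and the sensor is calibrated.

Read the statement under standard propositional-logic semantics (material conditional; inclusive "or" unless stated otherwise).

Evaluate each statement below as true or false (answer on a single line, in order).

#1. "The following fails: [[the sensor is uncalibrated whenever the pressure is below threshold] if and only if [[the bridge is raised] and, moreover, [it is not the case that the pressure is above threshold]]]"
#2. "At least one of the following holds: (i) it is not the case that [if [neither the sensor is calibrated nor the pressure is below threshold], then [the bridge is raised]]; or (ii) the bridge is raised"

Let P = "the pressure is above threshold" (T), U = "the sensor is calibrated" (T), W = "the bridge is raised" (T).

#1: Formalization: ~((~P -> ~U) <-> (W & ~P))

~P = ~T = F
~U = ~T = F
~P -> ~U = F -> F = T
~P = ~T = F
W & ~P = T & F = F
(~P -> ~U) <-> (W & ~P) = T <-> F = F
~((~P -> ~U) <-> (W & ~P)) = ~F = T
Thus #1 is true.

#2: Formalization: ~((U nor ~P) -> W) | W

~P = ~T = F
U nor ~P = T nor F = F
(U nor ~P) -> W = F -> T = T
~((U nor ~P) -> W) = ~T = F
~((U nor ~P) -> W) | W = F | T = T
Hence #2 is true.

#1 True; #2 True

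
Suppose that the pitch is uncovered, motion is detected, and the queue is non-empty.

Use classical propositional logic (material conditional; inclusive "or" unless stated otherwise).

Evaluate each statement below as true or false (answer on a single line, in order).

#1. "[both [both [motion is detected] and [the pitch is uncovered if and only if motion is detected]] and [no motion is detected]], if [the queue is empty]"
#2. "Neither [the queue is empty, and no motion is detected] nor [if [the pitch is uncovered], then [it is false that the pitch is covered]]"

#1 true, #2 false

Let W = "the queue is empty" (False), H = "motion is detected" (True), S = "the pitch is covered" (False).

#1: In symbols: W -> ((H and (not S iff H)) and not H)

not S = not False = True
not S iff H = True iff True = True
H and (not S iff H) = True and True = True
not H = not True = False
(H and (not S iff H)) and not H = True and False = False
W -> ((H and (not S iff H)) and not H) = False -> False = True
Hence #1 is true.

#2: Formalization: (W and not H) nor (not S -> not S)

not H = not True = False
W and not H = False and False = False
not S = not False = True
not S = not False = True
not S -> not S = True -> True = True
(W and not H) nor (not S -> not S) = False nor True = False
So #2 is false.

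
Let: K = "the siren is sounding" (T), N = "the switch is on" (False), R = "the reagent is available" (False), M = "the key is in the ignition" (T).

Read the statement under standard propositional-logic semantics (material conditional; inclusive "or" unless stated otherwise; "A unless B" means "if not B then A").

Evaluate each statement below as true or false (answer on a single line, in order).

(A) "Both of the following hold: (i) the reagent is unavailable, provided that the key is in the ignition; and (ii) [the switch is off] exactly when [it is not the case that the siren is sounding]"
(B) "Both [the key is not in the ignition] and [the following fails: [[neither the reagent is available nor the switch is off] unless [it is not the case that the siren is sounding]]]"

(A): This is (M → ¬R) ∧ (¬N ↔ ¬K).

¬R = ¬F = T
M → ¬R = T → T = T
¬N = ¬F = T
¬K = ¬T = F
¬N ↔ ¬K = T ↔ F = F
(M → ¬R) ∧ (¬N ↔ ¬K) = T ∧ F = F
Hence (A) is false.

(B): Parsed as ¬M ∧ ¬((R ↓ ¬N) ∨ ¬K)

¬M = ¬T = F
¬N = ¬F = T
R ↓ ¬N = F ↓ T = F
¬K = ¬T = F
(R ↓ ¬N) ∨ ¬K = F ∨ F = F
¬((R ↓ ¬N) ∨ ¬K) = ¬F = T
¬M ∧ ¬((R ↓ ¬N) ∨ ¬K) = F ∧ T = F
Thus (B) is false.

(A) false; (B) false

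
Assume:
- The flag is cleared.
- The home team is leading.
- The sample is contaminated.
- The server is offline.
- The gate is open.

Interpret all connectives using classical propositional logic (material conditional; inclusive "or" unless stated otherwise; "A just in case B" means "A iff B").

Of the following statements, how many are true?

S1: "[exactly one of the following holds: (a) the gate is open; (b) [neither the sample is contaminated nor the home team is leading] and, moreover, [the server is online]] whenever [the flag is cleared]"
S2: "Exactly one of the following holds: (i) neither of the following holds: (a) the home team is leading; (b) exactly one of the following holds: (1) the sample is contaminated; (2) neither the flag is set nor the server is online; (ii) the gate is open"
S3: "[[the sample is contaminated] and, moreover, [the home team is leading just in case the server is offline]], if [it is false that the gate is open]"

3

Let P = "the flag is set" (F), U = "the gate is open" (T), R = "the sample is contaminated" (T), Q = "the home team is leading" (T), S = "the server is online" (F).

S1: Formalization: ~P -> (U xor ((R nor Q) & S))

~P = ~F = T
R nor Q = T nor T = F
(R nor Q) & S = F & F = F
U xor ((R nor Q) & S) = T xor F = T
~P -> (U xor ((R nor Q) & S)) = T -> T = T
So S1 is true.

S2: Formalization: (Q nor (R xor (P nor S))) xor U

P nor S = F nor F = T
R xor (P nor S) = T xor T = F
Q nor (R xor (P nor S)) = T nor F = F
(Q nor (R xor (P nor S))) xor U = F xor T = T
So S2 is true.

S3: Formalization: ~U -> (R & (Q <-> ~S))

~U = ~T = F
~S = ~F = T
Q <-> ~S = T <-> T = T
R & (Q <-> ~S) = T & T = T
~U -> (R & (Q <-> ~S)) = F -> T = T
So S3 is true.

True statements: 3.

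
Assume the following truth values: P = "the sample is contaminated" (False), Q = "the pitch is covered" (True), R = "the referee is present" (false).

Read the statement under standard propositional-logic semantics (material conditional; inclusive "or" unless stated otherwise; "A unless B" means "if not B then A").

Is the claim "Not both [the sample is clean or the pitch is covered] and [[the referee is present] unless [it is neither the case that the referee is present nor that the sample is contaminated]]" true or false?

Values: P=False, Q=True, R=False.
This is (not P or Q) nand (R or (R nor P)).

not P = not False = True
not P or Q = True or True = True
R nor P = False nor False = True
R or (R nor P) = False or True = True
(not P or Q) nand (R or (R nor P)) = True nand True = False

False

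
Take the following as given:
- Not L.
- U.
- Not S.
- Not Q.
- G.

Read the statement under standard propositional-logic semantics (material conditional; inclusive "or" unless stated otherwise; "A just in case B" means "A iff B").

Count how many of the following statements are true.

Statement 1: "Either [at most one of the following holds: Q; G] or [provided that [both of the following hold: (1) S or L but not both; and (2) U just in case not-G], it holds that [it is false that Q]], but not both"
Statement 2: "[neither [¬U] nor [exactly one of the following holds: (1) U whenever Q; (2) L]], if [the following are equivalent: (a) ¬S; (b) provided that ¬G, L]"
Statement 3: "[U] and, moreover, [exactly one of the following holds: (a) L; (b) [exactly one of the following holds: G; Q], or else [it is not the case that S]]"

Statement 1: This is (Q ↑ G) ⊕ (((S ⊕ L) ∧ (U ↔ ¬G)) → ¬Q).

Q ↑ G = F ↑ T = T
S ⊕ L = F ⊕ F = F
¬G = ¬T = F
U ↔ ¬G = T ↔ F = F
(S ⊕ L) ∧ (U ↔ ¬G) = F ∧ F = F
¬Q = ¬F = T
((S ⊕ L) ∧ (U ↔ ¬G)) → ¬Q = F → T = T
(Q ↑ G) ⊕ (((S ⊕ L) ∧ (U ↔ ¬G)) → ¬Q) = T ⊕ T = F
So Statement 1 is false.

Statement 2: This is (¬S ↔ (¬G → L)) → (¬U ↓ ((Q → U) ⊕ L)).

¬S = ¬F = T
¬G = ¬T = F
¬G → L = F → F = T
¬S ↔ (¬G → L) = T ↔ T = T
¬U = ¬T = F
Q → U = F → T = T
(Q → U) ⊕ L = T ⊕ F = T
¬U ↓ ((Q → U) ⊕ L) = F ↓ T = F
(¬S ↔ (¬G → L)) → (¬U ↓ ((Q → U) ⊕ L)) = T → F = F
So Statement 2 is false.

Statement 3: In symbols: U ∧ (L ⊕ ((G ⊕ Q) ∨ ¬S))

G ⊕ Q = T ⊕ F = T
¬S = ¬F = T
(G ⊕ Q) ∨ ¬S = T ∨ T = T
L ⊕ ((G ⊕ Q) ∨ ¬S) = F ⊕ T = T
U ∧ (L ⊕ ((G ⊕ Q) ∨ ¬S)) = T ∧ T = T
Thus Statement 3 is true.

Count: 1.

1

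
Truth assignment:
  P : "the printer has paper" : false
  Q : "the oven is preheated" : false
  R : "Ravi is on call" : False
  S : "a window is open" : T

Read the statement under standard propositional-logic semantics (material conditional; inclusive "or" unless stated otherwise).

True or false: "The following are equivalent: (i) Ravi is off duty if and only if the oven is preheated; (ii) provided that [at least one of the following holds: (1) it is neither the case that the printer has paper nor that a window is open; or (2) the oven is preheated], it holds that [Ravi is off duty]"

In symbols: (not R iff Q) iff (((P nor S) or Q) -> not R)

not R = not False = True
not R iff Q = True iff False = False
P nor S = False nor True = False
(P nor S) or Q = False or False = False
not R = not False = True
((P nor S) or Q) -> not R = False -> True = True
(not R iff Q) iff (((P nor S) or Q) -> not R) = False iff True = False

false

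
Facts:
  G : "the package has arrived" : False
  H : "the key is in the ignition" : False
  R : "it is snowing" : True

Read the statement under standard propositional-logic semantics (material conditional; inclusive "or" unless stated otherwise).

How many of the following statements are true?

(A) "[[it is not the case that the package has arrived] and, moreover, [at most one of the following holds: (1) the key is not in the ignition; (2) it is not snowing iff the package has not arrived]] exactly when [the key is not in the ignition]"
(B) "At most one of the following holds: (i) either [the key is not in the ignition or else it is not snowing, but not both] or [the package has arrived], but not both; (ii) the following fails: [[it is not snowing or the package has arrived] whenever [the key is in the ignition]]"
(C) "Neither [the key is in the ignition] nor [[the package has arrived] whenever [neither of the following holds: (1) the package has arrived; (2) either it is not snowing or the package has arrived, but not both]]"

3

(A): Formalization: (not G and (not H nand (not R iff not G))) iff not H

not G = not False = True
not H = not False = True
not R = not True = False
not G = not False = True
not R iff not G = False iff True = False
not H nand (not R iff not G) = True nand False = True
not G and (not H nand (not R iff not G)) = True and True = True
not H = not False = True
(not G and (not H nand (not R iff not G))) iff not H = True iff True = True
So (A) is true.

(B): Formalization: ((not H xor not R) xor G) nand not (H -> (not R or G))

not H = not False = True
not R = not True = False
not H xor not R = True xor False = True
(not H xor not R) xor G = True xor False = True
not R = not True = False
not R or G = False or False = False
H -> (not R or G) = False -> False = True
not (H -> (not R or G)) = not True = False
((not H xor not R) xor G) nand not (H -> (not R or G)) = True nand False = True
Hence (B) is true.

(C): Formalization: H nor ((G nor (not R xor G)) -> G)

not R = not True = False
not R xor G = False xor False = False
G nor (not R xor G) = False nor False = True
(G nor (not R xor G)) -> G = True -> False = False
H nor ((G nor (not R xor G)) -> G) = False nor False = True
Thus (C) is true.

True statements: 3.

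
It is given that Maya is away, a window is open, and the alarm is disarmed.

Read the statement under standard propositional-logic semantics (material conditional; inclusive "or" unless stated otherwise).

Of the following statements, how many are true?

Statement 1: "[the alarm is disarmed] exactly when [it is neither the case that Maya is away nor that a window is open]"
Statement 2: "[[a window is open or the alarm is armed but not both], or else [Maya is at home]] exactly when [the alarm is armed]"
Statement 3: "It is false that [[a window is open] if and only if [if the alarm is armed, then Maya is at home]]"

0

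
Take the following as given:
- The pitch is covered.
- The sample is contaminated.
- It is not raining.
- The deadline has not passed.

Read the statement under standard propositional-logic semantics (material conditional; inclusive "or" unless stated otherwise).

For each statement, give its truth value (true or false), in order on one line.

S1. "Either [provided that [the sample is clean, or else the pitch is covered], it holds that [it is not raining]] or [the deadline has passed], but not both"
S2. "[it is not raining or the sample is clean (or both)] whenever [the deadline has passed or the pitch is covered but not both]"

S1 True / S2 True

Let L = "the sample is contaminated" (T), U = "the pitch is covered" (T), R = "it is raining" (F), Q = "the deadline has passed" (F).

S1: Formalization: ((~L | U) -> ~R) xor Q

~L = ~T = F
~L | U = F | T = T
~R = ~F = T
(~L | U) -> ~R = T -> T = T
((~L | U) -> ~R) xor Q = T xor F = T
Thus S1 is true.

S2: This is (Q xor U) -> (~R | ~L).

Q xor U = F xor T = T
~R = ~F = T
~L = ~T = F
~R | ~L = T | F = T
(Q xor U) -> (~R | ~L) = T -> T = T
Hence S2 is true.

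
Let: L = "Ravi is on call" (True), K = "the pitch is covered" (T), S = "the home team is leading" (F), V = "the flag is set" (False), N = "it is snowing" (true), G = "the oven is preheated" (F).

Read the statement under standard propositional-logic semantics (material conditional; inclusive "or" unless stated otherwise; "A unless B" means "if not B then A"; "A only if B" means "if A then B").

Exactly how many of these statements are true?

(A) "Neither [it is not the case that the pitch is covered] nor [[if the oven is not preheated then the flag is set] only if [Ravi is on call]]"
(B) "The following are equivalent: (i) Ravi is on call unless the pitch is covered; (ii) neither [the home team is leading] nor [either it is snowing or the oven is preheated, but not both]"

0

(A): Formalization: ¬K ↓ ((¬G → V) → L)

¬K = ¬T = F
¬G = ¬F = T
¬G → V = T → F = F
(¬G → V) → L = F → T = T
¬K ↓ ((¬G → V) → L) = F ↓ T = F
Hence (A) is false.

(B): In symbols: (L ∨ K) ↔ (S ↓ (N ⊕ G))

L ∨ K = T ∨ T = T
N ⊕ G = T ⊕ F = T
S ↓ (N ⊕ G) = F ↓ T = F
(L ∨ K) ↔ (S ↓ (N ⊕ G)) = T ↔ F = F
Thus (B) is false.

True statements: 0 (none).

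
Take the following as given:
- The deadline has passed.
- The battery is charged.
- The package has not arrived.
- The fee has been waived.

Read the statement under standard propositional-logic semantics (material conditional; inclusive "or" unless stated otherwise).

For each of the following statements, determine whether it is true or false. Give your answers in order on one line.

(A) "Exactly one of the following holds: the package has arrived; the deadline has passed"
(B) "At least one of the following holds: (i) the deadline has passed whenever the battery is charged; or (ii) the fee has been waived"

(A) true; (B) true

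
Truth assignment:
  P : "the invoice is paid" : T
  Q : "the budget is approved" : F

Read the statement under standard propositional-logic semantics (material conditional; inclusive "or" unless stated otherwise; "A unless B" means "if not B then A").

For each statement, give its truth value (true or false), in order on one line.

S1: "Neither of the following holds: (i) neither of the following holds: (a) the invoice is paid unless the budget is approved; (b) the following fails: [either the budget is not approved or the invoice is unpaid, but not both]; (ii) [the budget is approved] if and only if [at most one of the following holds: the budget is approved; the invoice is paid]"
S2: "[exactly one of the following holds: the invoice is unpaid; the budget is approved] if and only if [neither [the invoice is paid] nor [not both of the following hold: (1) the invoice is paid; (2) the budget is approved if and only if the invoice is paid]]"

S1 true / S2 true

S1: In symbols: ((P or Q) nor not (not Q xor not P)) nor (Q iff (Q nand P))

P or Q = True or False = True
not Q = not False = True
not P = not True = False
not Q xor not P = True xor False = True
not (not Q xor not P) = not True = False
(P or Q) nor not (not Q xor not P) = True nor False = False
Q nand P = False nand True = True
Q iff (Q nand P) = False iff True = False
((P or Q) nor not (not Q xor not P)) nor (Q iff (Q nand P)) = False nor False = True
Hence S1 is true.

S2: In symbols: (not P xor Q) iff (P nor (P nand (Q iff P)))

not P = not True = False
not P xor Q = False xor False = False
Q iff P = False iff True = False
P nand (Q iff P) = True nand False = True
P nor (P nand (Q iff P)) = True nor True = False
(not P xor Q) iff (P nor (P nand (Q iff P))) = False iff False = True
So S2 is true.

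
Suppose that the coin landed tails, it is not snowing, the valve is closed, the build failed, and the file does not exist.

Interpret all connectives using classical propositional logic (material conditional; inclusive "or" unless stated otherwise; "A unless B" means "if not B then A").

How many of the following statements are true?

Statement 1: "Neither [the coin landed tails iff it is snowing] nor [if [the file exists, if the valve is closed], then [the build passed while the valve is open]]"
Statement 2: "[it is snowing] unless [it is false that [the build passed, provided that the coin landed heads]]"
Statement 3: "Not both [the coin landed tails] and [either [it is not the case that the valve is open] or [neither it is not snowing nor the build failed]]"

0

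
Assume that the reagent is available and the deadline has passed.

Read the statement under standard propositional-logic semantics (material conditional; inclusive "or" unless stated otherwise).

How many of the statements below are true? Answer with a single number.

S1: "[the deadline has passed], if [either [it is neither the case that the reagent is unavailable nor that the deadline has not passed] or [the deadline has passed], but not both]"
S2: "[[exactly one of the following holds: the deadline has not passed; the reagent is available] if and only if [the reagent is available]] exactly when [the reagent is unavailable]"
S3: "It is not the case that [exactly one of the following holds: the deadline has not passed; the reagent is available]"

1

Let P = "the reagent is available" (T), Q = "the deadline has passed" (T).

S1: Formalization: ((~P nor ~Q) xor Q) -> Q

~P = ~T = F
~Q = ~T = F
~P nor ~Q = F nor F = T
(~P nor ~Q) xor Q = T xor T = F
((~P nor ~Q) xor Q) -> Q = F -> T = T
Hence S1 is true.

S2: Formalization: ((~Q xor P) <-> P) <-> ~P

~Q = ~T = F
~Q xor P = F xor T = T
(~Q xor P) <-> P = T <-> T = T
~P = ~T = F
((~Q xor P) <-> P) <-> ~P = T <-> F = F
So S2 is false.

S3: Parsed as ~(~Q xor P)

~Q = ~T = F
~Q xor P = F xor T = T
~(~Q xor P) = ~T = F
Thus S3 is false.

True statements: 1.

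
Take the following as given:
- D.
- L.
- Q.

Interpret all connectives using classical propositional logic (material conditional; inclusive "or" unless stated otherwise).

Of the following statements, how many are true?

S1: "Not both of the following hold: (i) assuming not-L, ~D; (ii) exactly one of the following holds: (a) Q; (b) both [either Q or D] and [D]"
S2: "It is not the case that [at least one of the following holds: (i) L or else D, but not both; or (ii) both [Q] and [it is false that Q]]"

2

S1: This is (¬L → ¬D) ↑ (Q ⊕ ((Q ∨ D) ∧ D)).

¬L = ¬T = F
¬D = ¬T = F
¬L → ¬D = F → F = T
Q ∨ D = T ∨ T = T
(Q ∨ D) ∧ D = T ∧ T = T
Q ⊕ ((Q ∨ D) ∧ D) = T ⊕ T = F
(¬L → ¬D) ↑ (Q ⊕ ((Q ∨ D) ∧ D)) = T ↑ F = T
Hence S1 is true.

S2: Formalization: ¬((L ⊕ D) ∨ (Q ∧ ¬Q))

L ⊕ D = T ⊕ T = F
¬Q = ¬T = F
Q ∧ ¬Q = T ∧ F = F
(L ⊕ D) ∨ (Q ∧ ¬Q) = F ∨ F = F
¬((L ⊕ D) ∨ (Q ∧ ¬Q)) = ¬F = T
Thus S2 is true.

True statements: 2.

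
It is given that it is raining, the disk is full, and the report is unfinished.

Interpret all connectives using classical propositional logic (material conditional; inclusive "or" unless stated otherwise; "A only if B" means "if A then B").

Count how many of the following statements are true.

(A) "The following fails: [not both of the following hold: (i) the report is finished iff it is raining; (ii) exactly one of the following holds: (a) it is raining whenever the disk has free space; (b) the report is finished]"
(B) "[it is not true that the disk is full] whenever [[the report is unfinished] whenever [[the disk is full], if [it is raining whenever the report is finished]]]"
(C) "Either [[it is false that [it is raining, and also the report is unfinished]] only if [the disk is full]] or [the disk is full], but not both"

Let R = "the report is finished" (False), P = "it is raining" (True), Q = "the disk is full" (True).

(A): Parsed as not ((R iff P) nand ((not Q -> P) xor R))

R iff P = False iff True = False
not Q = not True = False
not Q -> P = False -> True = True
(not Q -> P) xor R = True xor False = True
(R iff P) nand ((not Q -> P) xor R) = False nand True = True
not ((R iff P) nand ((not Q -> P) xor R)) = not True = False
Hence (A) is false.

(B): In symbols: (((R -> P) -> Q) -> not R) -> not Q

R -> P = False -> True = True
(R -> P) -> Q = True -> True = True
not R = not False = True
((R -> P) -> Q) -> not R = True -> True = True
not Q = not True = False
(((R -> P) -> Q) -> not R) -> not Q = True -> False = False
So (B) is false.

(C): This is (not (P and not R) -> Q) xor Q.

not R = not False = True
P and not R = True and True = True
not (P and not R) = not True = False
not (P and not R) -> Q = False -> True = True
(not (P and not R) -> Q) xor Q = True xor True = False
So (C) is false.

0 of the 3 statements are true (none).

0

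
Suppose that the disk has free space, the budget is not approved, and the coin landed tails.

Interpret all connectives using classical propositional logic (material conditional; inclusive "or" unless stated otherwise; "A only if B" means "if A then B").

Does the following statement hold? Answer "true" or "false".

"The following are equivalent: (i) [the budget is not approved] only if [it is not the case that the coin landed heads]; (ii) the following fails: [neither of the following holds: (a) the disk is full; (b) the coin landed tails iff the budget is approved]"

The statement is false.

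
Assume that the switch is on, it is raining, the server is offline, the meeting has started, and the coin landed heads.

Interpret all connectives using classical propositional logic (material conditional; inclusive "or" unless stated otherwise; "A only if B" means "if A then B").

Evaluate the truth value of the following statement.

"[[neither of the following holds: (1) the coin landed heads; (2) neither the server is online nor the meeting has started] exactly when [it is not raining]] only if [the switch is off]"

The statement is false.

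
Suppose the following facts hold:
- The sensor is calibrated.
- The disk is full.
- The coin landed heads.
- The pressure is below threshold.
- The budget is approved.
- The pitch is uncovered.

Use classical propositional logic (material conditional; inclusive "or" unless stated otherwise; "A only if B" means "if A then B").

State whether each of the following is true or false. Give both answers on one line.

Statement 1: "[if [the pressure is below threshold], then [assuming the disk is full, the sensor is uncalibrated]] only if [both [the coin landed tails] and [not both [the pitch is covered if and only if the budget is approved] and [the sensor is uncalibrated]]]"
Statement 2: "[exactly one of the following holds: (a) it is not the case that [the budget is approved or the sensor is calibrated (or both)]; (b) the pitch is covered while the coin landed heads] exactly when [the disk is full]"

Let S = "the pressure is above threshold" (F), Q = "the disk is full" (T), P = "the sensor is calibrated" (T), R = "the coin landed heads" (T), V = "the pitch is covered" (F), U = "the budget is approved" (T).

Statement 1: Formalization: (~S -> (Q -> ~P)) -> (~R & ((V <-> U) nand ~P))

~S = ~F = T
~P = ~T = F
Q -> ~P = T -> F = F
~S -> (Q -> ~P) = T -> F = F
~R = ~T = F
V <-> U = F <-> T = F
~P = ~T = F
(V <-> U) nand ~P = F nand F = T
~R & ((V <-> U) nand ~P) = F & T = F
(~S -> (Q -> ~P)) -> (~R & ((V <-> U) nand ~P)) = F -> F = T
So Statement 1 is true.

Statement 2: Parsed as (~(U | P) xor (V & R)) <-> Q

U | P = T | T = T
~(U | P) = ~T = F
V & R = F & T = F
~(U | P) xor (V & R) = F xor F = F
(~(U | P) xor (V & R)) <-> Q = F <-> T = F
So Statement 2 is false.

Statement 1 true / Statement 2 false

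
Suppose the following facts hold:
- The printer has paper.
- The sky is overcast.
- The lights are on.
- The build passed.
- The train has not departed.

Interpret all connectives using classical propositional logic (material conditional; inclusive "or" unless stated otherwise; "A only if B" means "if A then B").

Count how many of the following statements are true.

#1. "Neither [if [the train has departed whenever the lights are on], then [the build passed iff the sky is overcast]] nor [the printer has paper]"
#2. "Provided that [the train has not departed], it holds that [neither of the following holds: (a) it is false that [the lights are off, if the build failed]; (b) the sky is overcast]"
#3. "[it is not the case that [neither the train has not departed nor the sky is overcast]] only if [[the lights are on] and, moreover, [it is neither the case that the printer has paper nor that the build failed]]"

Let S = "the lights are on" (T), R = "the train has departed" (F), H = "the build passed" (T), N = "the sky is overcast" (T), L = "the printer has paper" (T).

#1: Parsed as ((S → R) → (H ↔ N)) ↓ L

S → R = T → F = F
H ↔ N = T ↔ T = T
(S → R) → (H ↔ N) = F → T = T
((S → R) → (H ↔ N)) ↓ L = T ↓ T = F
Hence #1 is false.

#2: Formalization: ¬R → (¬(¬H → ¬S) ↓ N)

¬R = ¬F = T
¬H = ¬T = F
¬S = ¬T = F
¬H → ¬S = F → F = T
¬(¬H → ¬S) = ¬T = F
¬(¬H → ¬S) ↓ N = F ↓ T = F
¬R → (¬(¬H → ¬S) ↓ N) = T → F = F
Hence #2 is false.

#3: Parsed as ¬(¬R ↓ N) → (S ∧ (L ↓ ¬H))

¬R = ¬F = T
¬R ↓ N = T ↓ T = F
¬(¬R ↓ N) = ¬F = T
¬H = ¬T = F
L ↓ ¬H = T ↓ F = F
S ∧ (L ↓ ¬H) = T ∧ F = F
¬(¬R ↓ N) → (S ∧ (L ↓ ¬H)) = T → F = F
So #3 is false.

True statements: 0 (none).

0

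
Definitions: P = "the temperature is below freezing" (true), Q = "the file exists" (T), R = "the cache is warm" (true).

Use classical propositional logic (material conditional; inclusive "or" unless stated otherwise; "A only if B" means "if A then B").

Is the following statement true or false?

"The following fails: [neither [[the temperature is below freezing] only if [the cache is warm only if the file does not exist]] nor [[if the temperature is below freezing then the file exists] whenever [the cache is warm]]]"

Formalization: ~((P -> (R -> ~Q)) nor (R -> (P -> Q)))

~Q = ~T = F
R -> ~Q = T -> F = F
P -> (R -> ~Q) = T -> F = F
P -> Q = T -> T = T
R -> (P -> Q) = T -> T = T
(P -> (R -> ~Q)) nor (R -> (P -> Q)) = F nor T = F
~((P -> (R -> ~Q)) nor (R -> (P -> Q))) = ~F = T

True.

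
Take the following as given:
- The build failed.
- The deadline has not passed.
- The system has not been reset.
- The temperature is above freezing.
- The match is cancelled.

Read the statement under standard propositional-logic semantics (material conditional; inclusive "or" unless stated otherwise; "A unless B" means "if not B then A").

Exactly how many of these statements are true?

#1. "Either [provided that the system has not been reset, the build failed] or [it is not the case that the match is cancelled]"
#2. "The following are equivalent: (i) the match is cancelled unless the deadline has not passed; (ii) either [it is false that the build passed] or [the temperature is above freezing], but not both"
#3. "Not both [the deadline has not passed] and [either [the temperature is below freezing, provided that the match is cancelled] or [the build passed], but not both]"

2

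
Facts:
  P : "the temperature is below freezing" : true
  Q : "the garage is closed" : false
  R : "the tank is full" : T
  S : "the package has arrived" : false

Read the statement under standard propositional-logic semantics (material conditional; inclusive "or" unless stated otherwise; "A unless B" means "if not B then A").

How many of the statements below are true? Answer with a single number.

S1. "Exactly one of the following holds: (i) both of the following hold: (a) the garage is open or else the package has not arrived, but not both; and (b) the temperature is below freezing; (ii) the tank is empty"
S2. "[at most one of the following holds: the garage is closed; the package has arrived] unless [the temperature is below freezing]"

S1: Parsed as ((¬Q ⊕ ¬S) ∧ P) ⊕ ¬R

¬Q = ¬F = T
¬S = ¬F = T
¬Q ⊕ ¬S = T ⊕ T = F
(¬Q ⊕ ¬S) ∧ P = F ∧ T = F
¬R = ¬T = F
((¬Q ⊕ ¬S) ∧ P) ⊕ ¬R = F ⊕ F = F
So S1 is false.

S2: Parsed as (Q ↑ S) ∨ P

Q ↑ S = F ↑ F = T
(Q ↑ S) ∨ P = T ∨ T = T
Hence S2 is true.

Count: 1.

1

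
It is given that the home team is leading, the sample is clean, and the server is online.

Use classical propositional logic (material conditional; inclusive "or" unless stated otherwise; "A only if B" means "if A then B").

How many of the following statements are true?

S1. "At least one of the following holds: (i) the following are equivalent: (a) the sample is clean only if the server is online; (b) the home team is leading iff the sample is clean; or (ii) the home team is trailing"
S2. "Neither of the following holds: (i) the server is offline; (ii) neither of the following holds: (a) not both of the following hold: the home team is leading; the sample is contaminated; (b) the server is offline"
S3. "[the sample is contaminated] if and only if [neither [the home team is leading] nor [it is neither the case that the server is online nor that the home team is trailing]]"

3

Let Q = "the sample is contaminated" (False), R = "the server is online" (True), P = "the home team is leading" (True).

S1: Formalization: ((not Q -> R) iff (P iff not Q)) or not P

not Q = not False = True
not Q -> R = True -> True = True
not Q = not False = True
P iff not Q = True iff True = True
(not Q -> R) iff (P iff not Q) = True iff True = True
not P = not True = False
((not Q -> R) iff (P iff not Q)) or not P = True or False = True
Hence S1 is true.

S2: Formalization: not R nor ((P nand Q) nor not R)

not R = not True = False
P nand Q = True nand False = True
not R = not True = False
(P nand Q) nor not R = True nor False = False
not R nor ((P nand Q) nor not R) = False nor False = True
Thus S2 is true.

S3: Formalization: Q iff (P nor (R nor not P))

not P = not True = False
R nor not P = True nor False = False
P nor (R nor not P) = True nor False = False
Q iff (P nor (R nor not P)) = False iff False = True
So S3 is true.

Count: 3.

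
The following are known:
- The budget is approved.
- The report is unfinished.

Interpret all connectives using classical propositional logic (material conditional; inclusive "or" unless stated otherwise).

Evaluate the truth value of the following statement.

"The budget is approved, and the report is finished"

False.

Let S = "the budget is approved" (T), M = "the report is finished" (F).
In symbols: S & M

S & M = T & F = F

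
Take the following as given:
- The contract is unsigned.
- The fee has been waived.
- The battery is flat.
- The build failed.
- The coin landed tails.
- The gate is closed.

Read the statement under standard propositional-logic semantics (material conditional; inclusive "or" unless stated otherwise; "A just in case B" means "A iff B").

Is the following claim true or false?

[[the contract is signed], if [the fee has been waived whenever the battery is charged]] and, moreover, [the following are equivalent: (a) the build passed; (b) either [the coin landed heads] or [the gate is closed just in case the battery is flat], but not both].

Let R = "the battery is charged" (F), Q = "the fee has been waived" (T), V = "the contract is signed" (F), K = "the build passed" (F), H = "the coin landed heads" (F), U = "the gate is open" (F).
In symbols: ((R -> Q) -> V) & (K <-> (H xor (~U <-> ~R)))

R -> Q = F -> T = T
(R -> Q) -> V = T -> F = F
~U = ~F = T
~R = ~F = T
~U <-> ~R = T <-> T = T
H xor (~U <-> ~R) = F xor T = T
K <-> (H xor (~U <-> ~R)) = F <-> T = F
((R -> Q) -> V) & (K <-> (H xor (~U <-> ~R))) = F & F = F

false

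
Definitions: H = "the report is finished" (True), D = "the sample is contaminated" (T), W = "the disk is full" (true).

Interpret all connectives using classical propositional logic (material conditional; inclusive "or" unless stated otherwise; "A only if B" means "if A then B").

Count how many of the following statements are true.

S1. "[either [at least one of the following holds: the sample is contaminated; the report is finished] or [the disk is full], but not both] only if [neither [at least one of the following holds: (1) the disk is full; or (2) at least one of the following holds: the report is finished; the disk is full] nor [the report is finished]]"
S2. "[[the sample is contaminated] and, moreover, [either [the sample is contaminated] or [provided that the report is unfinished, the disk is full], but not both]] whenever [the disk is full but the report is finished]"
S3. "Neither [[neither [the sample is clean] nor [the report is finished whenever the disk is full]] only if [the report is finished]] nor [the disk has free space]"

S1: In symbols: ((D | H) xor W) -> ((W | (H | W)) nor H)

D | H = T | T = T
(D | H) xor W = T xor T = F
H | W = T | T = T
W | (H | W) = T | T = T
(W | (H | W)) nor H = T nor T = F
((D | H) xor W) -> ((W | (H | W)) nor H) = F -> F = T
Hence S1 is true.

S2: Formalization: (W & H) -> (D & (D xor (~H -> W)))

W & H = T & T = T
~H = ~T = F
~H -> W = F -> T = T
D xor (~H -> W) = T xor T = F
D & (D xor (~H -> W)) = T & F = F
(W & H) -> (D & (D xor (~H -> W))) = T -> F = F
So S2 is false.

S3: Parsed as ((~D nor (W -> H)) -> H) nor ~W

~D = ~T = F
W -> H = T -> T = T
~D nor (W -> H) = F nor T = F
(~D nor (W -> H)) -> H = F -> T = T
~W = ~T = F
((~D nor (W -> H)) -> H) nor ~W = T nor F = F
Thus S3 is false.

True statements: 1.

1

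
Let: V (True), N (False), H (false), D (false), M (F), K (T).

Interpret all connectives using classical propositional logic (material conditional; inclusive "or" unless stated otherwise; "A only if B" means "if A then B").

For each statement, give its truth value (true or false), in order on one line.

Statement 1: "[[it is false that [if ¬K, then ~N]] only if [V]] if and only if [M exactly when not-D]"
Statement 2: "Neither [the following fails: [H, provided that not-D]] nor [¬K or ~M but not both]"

Statement 1 F, Statement 2 F

Statement 1: Parsed as (not (not K -> not N) -> V) iff (M iff not D)

not K = not True = False
not N = not False = True
not K -> not N = False -> True = True
not (not K -> not N) = not True = False
not (not K -> not N) -> V = False -> True = True
not D = not False = True
M iff not D = False iff True = False
(not (not K -> not N) -> V) iff (M iff not D) = True iff False = False
So Statement 1 is false.

Statement 2: This is not (not D -> H) nor (not K xor not M).

not D = not False = True
not D -> H = True -> False = False
not (not D -> H) = not False = True
not K = not True = False
not M = not False = True
not K xor not M = False xor True = True
not (not D -> H) nor (not K xor not M) = True nor True = False
Hence Statement 2 is false.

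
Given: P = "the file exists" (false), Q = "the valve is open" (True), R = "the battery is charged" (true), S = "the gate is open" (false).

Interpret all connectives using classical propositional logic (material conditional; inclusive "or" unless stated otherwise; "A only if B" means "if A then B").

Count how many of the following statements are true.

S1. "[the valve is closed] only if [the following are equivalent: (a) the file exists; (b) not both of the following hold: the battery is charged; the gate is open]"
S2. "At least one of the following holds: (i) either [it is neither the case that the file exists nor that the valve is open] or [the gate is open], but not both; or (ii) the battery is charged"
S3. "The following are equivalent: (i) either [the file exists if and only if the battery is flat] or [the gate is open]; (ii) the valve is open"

3

S1: Parsed as ¬Q → (P ↔ (R ↑ S))

¬Q = ¬T = F
R ↑ S = T ↑ F = T
P ↔ (R ↑ S) = F ↔ T = F
¬Q → (P ↔ (R ↑ S)) = F → F = T
Hence S1 is true.

S2: In symbols: ((P ↓ Q) ⊕ S) ∨ R

P ↓ Q = F ↓ T = F
(P ↓ Q) ⊕ S = F ⊕ F = F
((P ↓ Q) ⊕ S) ∨ R = F ∨ T = T
So S2 is true.

S3: Formalization: ((P ↔ ¬R) ∨ S) ↔ Q

¬R = ¬T = F
P ↔ ¬R = F ↔ F = T
(P ↔ ¬R) ∨ S = T ∨ F = T
((P ↔ ¬R) ∨ S) ↔ Q = T ↔ T = T
Thus S3 is true.

3 of the 3 statements are true.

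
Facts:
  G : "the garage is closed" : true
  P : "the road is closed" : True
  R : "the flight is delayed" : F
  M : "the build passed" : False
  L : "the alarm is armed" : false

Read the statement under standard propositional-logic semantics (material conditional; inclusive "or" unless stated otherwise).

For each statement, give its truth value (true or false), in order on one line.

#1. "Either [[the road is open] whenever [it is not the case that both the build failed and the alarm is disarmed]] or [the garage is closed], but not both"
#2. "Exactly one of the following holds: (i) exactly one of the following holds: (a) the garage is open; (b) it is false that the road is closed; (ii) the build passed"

#1: Parsed as ((¬M ↑ ¬L) → ¬P) ⊕ G

¬M = ¬F = T
¬L = ¬F = T
¬M ↑ ¬L = T ↑ T = F
¬P = ¬T = F
(¬M ↑ ¬L) → ¬P = F → F = T
((¬M ↑ ¬L) → ¬P) ⊕ G = T ⊕ T = F
Hence #1 is false.

#2: This is (¬G ⊕ ¬P) ⊕ M.

¬G = ¬T = F
¬P = ¬T = F
¬G ⊕ ¬P = F ⊕ F = F
(¬G ⊕ ¬P) ⊕ M = F ⊕ F = F
Hence #2 is false.

#1 F, #2 F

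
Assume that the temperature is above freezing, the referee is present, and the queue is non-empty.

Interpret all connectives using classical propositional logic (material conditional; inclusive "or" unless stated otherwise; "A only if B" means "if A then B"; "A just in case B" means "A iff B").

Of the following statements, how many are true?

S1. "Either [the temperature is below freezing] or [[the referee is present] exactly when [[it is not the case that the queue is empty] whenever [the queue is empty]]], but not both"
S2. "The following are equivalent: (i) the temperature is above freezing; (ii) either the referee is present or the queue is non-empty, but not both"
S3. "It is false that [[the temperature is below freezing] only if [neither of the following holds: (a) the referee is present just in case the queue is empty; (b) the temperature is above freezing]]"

1

Let P = "the temperature is below freezing" (F), Q = "the referee is present" (T), R = "the queue is empty" (F).

S1: This is P ⊕ (Q ↔ (R → ¬R)).

¬R = ¬F = T
R → ¬R = F → T = T
Q ↔ (R → ¬R) = T ↔ T = T
P ⊕ (Q ↔ (R → ¬R)) = F ⊕ T = T
So S1 is true.

S2: Formalization: ¬P ↔ (Q ⊕ ¬R)

¬P = ¬F = T
¬R = ¬F = T
Q ⊕ ¬R = T ⊕ T = F
¬P ↔ (Q ⊕ ¬R) = T ↔ F = F
Hence S2 is false.

S3: In symbols: ¬(P → ((Q ↔ R) ↓ ¬P))

Q ↔ R = T ↔ F = F
¬P = ¬F = T
(Q ↔ R) ↓ ¬P = F ↓ T = F
P → ((Q ↔ R) ↓ ¬P) = F → F = T
¬(P → ((Q ↔ R) ↓ ¬P)) = ¬T = F
So S3 is false.

True statements: 1 (S1).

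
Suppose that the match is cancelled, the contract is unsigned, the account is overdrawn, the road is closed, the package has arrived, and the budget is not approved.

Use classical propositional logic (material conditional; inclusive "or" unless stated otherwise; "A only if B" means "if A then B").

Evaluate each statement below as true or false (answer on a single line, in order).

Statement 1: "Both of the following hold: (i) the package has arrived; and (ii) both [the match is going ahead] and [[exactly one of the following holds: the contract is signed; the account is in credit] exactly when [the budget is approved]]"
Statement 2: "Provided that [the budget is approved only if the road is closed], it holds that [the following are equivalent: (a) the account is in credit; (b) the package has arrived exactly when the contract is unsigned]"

Statement 1 False / Statement 2 False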